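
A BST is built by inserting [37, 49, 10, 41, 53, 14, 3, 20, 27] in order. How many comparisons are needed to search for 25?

Search path for 25: 37 -> 10 -> 14 -> 20 -> 27
Found: False
Comparisons: 5


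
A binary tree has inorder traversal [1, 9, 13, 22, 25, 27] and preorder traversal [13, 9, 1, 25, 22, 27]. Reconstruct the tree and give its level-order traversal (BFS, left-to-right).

Inorder:  [1, 9, 13, 22, 25, 27]
Preorder: [13, 9, 1, 25, 22, 27]
Algorithm: preorder visits root first, so consume preorder in order;
for each root, split the current inorder slice at that value into
left-subtree inorder and right-subtree inorder, then recurse.
Recursive splits:
  root=13; inorder splits into left=[1, 9], right=[22, 25, 27]
  root=9; inorder splits into left=[1], right=[]
  root=1; inorder splits into left=[], right=[]
  root=25; inorder splits into left=[22], right=[27]
  root=22; inorder splits into left=[], right=[]
  root=27; inorder splits into left=[], right=[]
Reconstructed level-order: [13, 9, 25, 1, 22, 27]


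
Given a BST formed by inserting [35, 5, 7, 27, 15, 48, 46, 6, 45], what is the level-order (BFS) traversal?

Tree insertion order: [35, 5, 7, 27, 15, 48, 46, 6, 45]
Tree (level-order array): [35, 5, 48, None, 7, 46, None, 6, 27, 45, None, None, None, 15]
BFS from the root, enqueuing left then right child of each popped node:
  queue [35] -> pop 35, enqueue [5, 48], visited so far: [35]
  queue [5, 48] -> pop 5, enqueue [7], visited so far: [35, 5]
  queue [48, 7] -> pop 48, enqueue [46], visited so far: [35, 5, 48]
  queue [7, 46] -> pop 7, enqueue [6, 27], visited so far: [35, 5, 48, 7]
  queue [46, 6, 27] -> pop 46, enqueue [45], visited so far: [35, 5, 48, 7, 46]
  queue [6, 27, 45] -> pop 6, enqueue [none], visited so far: [35, 5, 48, 7, 46, 6]
  queue [27, 45] -> pop 27, enqueue [15], visited so far: [35, 5, 48, 7, 46, 6, 27]
  queue [45, 15] -> pop 45, enqueue [none], visited so far: [35, 5, 48, 7, 46, 6, 27, 45]
  queue [15] -> pop 15, enqueue [none], visited so far: [35, 5, 48, 7, 46, 6, 27, 45, 15]
Result: [35, 5, 48, 7, 46, 6, 27, 45, 15]


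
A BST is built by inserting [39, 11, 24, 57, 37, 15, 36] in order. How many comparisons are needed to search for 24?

Search path for 24: 39 -> 11 -> 24
Found: True
Comparisons: 3


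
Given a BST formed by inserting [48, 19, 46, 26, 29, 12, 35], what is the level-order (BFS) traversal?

Tree insertion order: [48, 19, 46, 26, 29, 12, 35]
Tree (level-order array): [48, 19, None, 12, 46, None, None, 26, None, None, 29, None, 35]
BFS from the root, enqueuing left then right child of each popped node:
  queue [48] -> pop 48, enqueue [19], visited so far: [48]
  queue [19] -> pop 19, enqueue [12, 46], visited so far: [48, 19]
  queue [12, 46] -> pop 12, enqueue [none], visited so far: [48, 19, 12]
  queue [46] -> pop 46, enqueue [26], visited so far: [48, 19, 12, 46]
  queue [26] -> pop 26, enqueue [29], visited so far: [48, 19, 12, 46, 26]
  queue [29] -> pop 29, enqueue [35], visited so far: [48, 19, 12, 46, 26, 29]
  queue [35] -> pop 35, enqueue [none], visited so far: [48, 19, 12, 46, 26, 29, 35]
Result: [48, 19, 12, 46, 26, 29, 35]


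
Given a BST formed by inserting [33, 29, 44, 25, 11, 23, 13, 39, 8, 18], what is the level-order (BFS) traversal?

Tree insertion order: [33, 29, 44, 25, 11, 23, 13, 39, 8, 18]
Tree (level-order array): [33, 29, 44, 25, None, 39, None, 11, None, None, None, 8, 23, None, None, 13, None, None, 18]
BFS from the root, enqueuing left then right child of each popped node:
  queue [33] -> pop 33, enqueue [29, 44], visited so far: [33]
  queue [29, 44] -> pop 29, enqueue [25], visited so far: [33, 29]
  queue [44, 25] -> pop 44, enqueue [39], visited so far: [33, 29, 44]
  queue [25, 39] -> pop 25, enqueue [11], visited so far: [33, 29, 44, 25]
  queue [39, 11] -> pop 39, enqueue [none], visited so far: [33, 29, 44, 25, 39]
  queue [11] -> pop 11, enqueue [8, 23], visited so far: [33, 29, 44, 25, 39, 11]
  queue [8, 23] -> pop 8, enqueue [none], visited so far: [33, 29, 44, 25, 39, 11, 8]
  queue [23] -> pop 23, enqueue [13], visited so far: [33, 29, 44, 25, 39, 11, 8, 23]
  queue [13] -> pop 13, enqueue [18], visited so far: [33, 29, 44, 25, 39, 11, 8, 23, 13]
  queue [18] -> pop 18, enqueue [none], visited so far: [33, 29, 44, 25, 39, 11, 8, 23, 13, 18]
Result: [33, 29, 44, 25, 39, 11, 8, 23, 13, 18]


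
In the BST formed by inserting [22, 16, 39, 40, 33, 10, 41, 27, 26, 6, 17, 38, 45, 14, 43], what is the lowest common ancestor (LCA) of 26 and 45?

Tree insertion order: [22, 16, 39, 40, 33, 10, 41, 27, 26, 6, 17, 38, 45, 14, 43]
Tree (level-order array): [22, 16, 39, 10, 17, 33, 40, 6, 14, None, None, 27, 38, None, 41, None, None, None, None, 26, None, None, None, None, 45, None, None, 43]
In a BST, the LCA of p=26, q=45 is the first node v on the
root-to-leaf path with p <= v <= q (go left if both < v, right if both > v).
Walk from root:
  at 22: both 26 and 45 > 22, go right
  at 39: 26 <= 39 <= 45, this is the LCA
LCA = 39


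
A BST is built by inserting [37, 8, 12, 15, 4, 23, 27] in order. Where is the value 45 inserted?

Starting tree (level order): [37, 8, None, 4, 12, None, None, None, 15, None, 23, None, 27]
Insertion path: 37
Result: insert 45 as right child of 37
Final tree (level order): [37, 8, 45, 4, 12, None, None, None, None, None, 15, None, 23, None, 27]


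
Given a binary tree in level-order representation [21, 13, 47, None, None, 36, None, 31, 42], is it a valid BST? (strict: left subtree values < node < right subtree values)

Level-order array: [21, 13, 47, None, None, 36, None, 31, 42]
Validate using subtree bounds (lo, hi): at each node, require lo < value < hi,
then recurse left with hi=value and right with lo=value.
Preorder trace (stopping at first violation):
  at node 21 with bounds (-inf, +inf): OK
  at node 13 with bounds (-inf, 21): OK
  at node 47 with bounds (21, +inf): OK
  at node 36 with bounds (21, 47): OK
  at node 31 with bounds (21, 36): OK
  at node 42 with bounds (36, 47): OK
No violation found at any node.
Result: Valid BST


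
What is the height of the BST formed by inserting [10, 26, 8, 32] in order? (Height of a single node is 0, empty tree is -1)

Insertion order: [10, 26, 8, 32]
Tree (level-order array): [10, 8, 26, None, None, None, 32]
Compute height bottom-up (empty subtree = -1):
  height(8) = 1 + max(-1, -1) = 0
  height(32) = 1 + max(-1, -1) = 0
  height(26) = 1 + max(-1, 0) = 1
  height(10) = 1 + max(0, 1) = 2
Height = 2


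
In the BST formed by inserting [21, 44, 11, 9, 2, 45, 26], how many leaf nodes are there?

Tree built from: [21, 44, 11, 9, 2, 45, 26]
Tree (level-order array): [21, 11, 44, 9, None, 26, 45, 2]
Rule: A leaf has 0 children.
Per-node child counts:
  node 21: 2 child(ren)
  node 11: 1 child(ren)
  node 9: 1 child(ren)
  node 2: 0 child(ren)
  node 44: 2 child(ren)
  node 26: 0 child(ren)
  node 45: 0 child(ren)
Matching nodes: [2, 26, 45]
Count of leaf nodes: 3


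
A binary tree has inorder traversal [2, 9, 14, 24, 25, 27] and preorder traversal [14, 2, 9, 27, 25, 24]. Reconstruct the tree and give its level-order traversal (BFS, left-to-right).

Inorder:  [2, 9, 14, 24, 25, 27]
Preorder: [14, 2, 9, 27, 25, 24]
Algorithm: preorder visits root first, so consume preorder in order;
for each root, split the current inorder slice at that value into
left-subtree inorder and right-subtree inorder, then recurse.
Recursive splits:
  root=14; inorder splits into left=[2, 9], right=[24, 25, 27]
  root=2; inorder splits into left=[], right=[9]
  root=9; inorder splits into left=[], right=[]
  root=27; inorder splits into left=[24, 25], right=[]
  root=25; inorder splits into left=[24], right=[]
  root=24; inorder splits into left=[], right=[]
Reconstructed level-order: [14, 2, 27, 9, 25, 24]


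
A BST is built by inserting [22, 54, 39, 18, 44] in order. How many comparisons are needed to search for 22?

Search path for 22: 22
Found: True
Comparisons: 1


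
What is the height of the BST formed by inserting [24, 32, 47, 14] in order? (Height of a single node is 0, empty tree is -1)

Insertion order: [24, 32, 47, 14]
Tree (level-order array): [24, 14, 32, None, None, None, 47]
Compute height bottom-up (empty subtree = -1):
  height(14) = 1 + max(-1, -1) = 0
  height(47) = 1 + max(-1, -1) = 0
  height(32) = 1 + max(-1, 0) = 1
  height(24) = 1 + max(0, 1) = 2
Height = 2


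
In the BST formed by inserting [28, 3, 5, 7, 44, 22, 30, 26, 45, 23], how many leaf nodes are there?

Tree built from: [28, 3, 5, 7, 44, 22, 30, 26, 45, 23]
Tree (level-order array): [28, 3, 44, None, 5, 30, 45, None, 7, None, None, None, None, None, 22, None, 26, 23]
Rule: A leaf has 0 children.
Per-node child counts:
  node 28: 2 child(ren)
  node 3: 1 child(ren)
  node 5: 1 child(ren)
  node 7: 1 child(ren)
  node 22: 1 child(ren)
  node 26: 1 child(ren)
  node 23: 0 child(ren)
  node 44: 2 child(ren)
  node 30: 0 child(ren)
  node 45: 0 child(ren)
Matching nodes: [23, 30, 45]
Count of leaf nodes: 3


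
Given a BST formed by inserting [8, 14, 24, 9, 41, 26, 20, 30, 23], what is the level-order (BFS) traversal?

Tree insertion order: [8, 14, 24, 9, 41, 26, 20, 30, 23]
Tree (level-order array): [8, None, 14, 9, 24, None, None, 20, 41, None, 23, 26, None, None, None, None, 30]
BFS from the root, enqueuing left then right child of each popped node:
  queue [8] -> pop 8, enqueue [14], visited so far: [8]
  queue [14] -> pop 14, enqueue [9, 24], visited so far: [8, 14]
  queue [9, 24] -> pop 9, enqueue [none], visited so far: [8, 14, 9]
  queue [24] -> pop 24, enqueue [20, 41], visited so far: [8, 14, 9, 24]
  queue [20, 41] -> pop 20, enqueue [23], visited so far: [8, 14, 9, 24, 20]
  queue [41, 23] -> pop 41, enqueue [26], visited so far: [8, 14, 9, 24, 20, 41]
  queue [23, 26] -> pop 23, enqueue [none], visited so far: [8, 14, 9, 24, 20, 41, 23]
  queue [26] -> pop 26, enqueue [30], visited so far: [8, 14, 9, 24, 20, 41, 23, 26]
  queue [30] -> pop 30, enqueue [none], visited so far: [8, 14, 9, 24, 20, 41, 23, 26, 30]
Result: [8, 14, 9, 24, 20, 41, 23, 26, 30]


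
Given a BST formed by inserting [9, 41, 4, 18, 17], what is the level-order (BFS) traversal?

Tree insertion order: [9, 41, 4, 18, 17]
Tree (level-order array): [9, 4, 41, None, None, 18, None, 17]
BFS from the root, enqueuing left then right child of each popped node:
  queue [9] -> pop 9, enqueue [4, 41], visited so far: [9]
  queue [4, 41] -> pop 4, enqueue [none], visited so far: [9, 4]
  queue [41] -> pop 41, enqueue [18], visited so far: [9, 4, 41]
  queue [18] -> pop 18, enqueue [17], visited so far: [9, 4, 41, 18]
  queue [17] -> pop 17, enqueue [none], visited so far: [9, 4, 41, 18, 17]
Result: [9, 4, 41, 18, 17]


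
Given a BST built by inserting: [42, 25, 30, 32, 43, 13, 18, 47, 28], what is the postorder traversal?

Tree insertion order: [42, 25, 30, 32, 43, 13, 18, 47, 28]
Tree (level-order array): [42, 25, 43, 13, 30, None, 47, None, 18, 28, 32]
Postorder traversal: [18, 13, 28, 32, 30, 25, 47, 43, 42]


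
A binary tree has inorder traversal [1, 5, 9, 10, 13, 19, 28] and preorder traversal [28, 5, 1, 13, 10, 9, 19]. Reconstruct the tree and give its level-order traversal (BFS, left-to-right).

Inorder:  [1, 5, 9, 10, 13, 19, 28]
Preorder: [28, 5, 1, 13, 10, 9, 19]
Algorithm: preorder visits root first, so consume preorder in order;
for each root, split the current inorder slice at that value into
left-subtree inorder and right-subtree inorder, then recurse.
Recursive splits:
  root=28; inorder splits into left=[1, 5, 9, 10, 13, 19], right=[]
  root=5; inorder splits into left=[1], right=[9, 10, 13, 19]
  root=1; inorder splits into left=[], right=[]
  root=13; inorder splits into left=[9, 10], right=[19]
  root=10; inorder splits into left=[9], right=[]
  root=9; inorder splits into left=[], right=[]
  root=19; inorder splits into left=[], right=[]
Reconstructed level-order: [28, 5, 1, 13, 10, 19, 9]


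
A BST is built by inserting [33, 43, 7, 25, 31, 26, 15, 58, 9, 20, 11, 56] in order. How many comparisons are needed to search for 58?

Search path for 58: 33 -> 43 -> 58
Found: True
Comparisons: 3


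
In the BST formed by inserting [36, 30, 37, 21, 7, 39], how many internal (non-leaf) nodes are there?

Tree built from: [36, 30, 37, 21, 7, 39]
Tree (level-order array): [36, 30, 37, 21, None, None, 39, 7]
Rule: An internal node has at least one child.
Per-node child counts:
  node 36: 2 child(ren)
  node 30: 1 child(ren)
  node 21: 1 child(ren)
  node 7: 0 child(ren)
  node 37: 1 child(ren)
  node 39: 0 child(ren)
Matching nodes: [36, 30, 21, 37]
Count of internal (non-leaf) nodes: 4


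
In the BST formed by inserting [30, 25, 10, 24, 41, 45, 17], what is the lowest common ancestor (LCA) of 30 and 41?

Tree insertion order: [30, 25, 10, 24, 41, 45, 17]
Tree (level-order array): [30, 25, 41, 10, None, None, 45, None, 24, None, None, 17]
In a BST, the LCA of p=30, q=41 is the first node v on the
root-to-leaf path with p <= v <= q (go left if both < v, right if both > v).
Walk from root:
  at 30: 30 <= 30 <= 41, this is the LCA
LCA = 30


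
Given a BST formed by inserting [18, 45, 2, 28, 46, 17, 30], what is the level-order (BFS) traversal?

Tree insertion order: [18, 45, 2, 28, 46, 17, 30]
Tree (level-order array): [18, 2, 45, None, 17, 28, 46, None, None, None, 30]
BFS from the root, enqueuing left then right child of each popped node:
  queue [18] -> pop 18, enqueue [2, 45], visited so far: [18]
  queue [2, 45] -> pop 2, enqueue [17], visited so far: [18, 2]
  queue [45, 17] -> pop 45, enqueue [28, 46], visited so far: [18, 2, 45]
  queue [17, 28, 46] -> pop 17, enqueue [none], visited so far: [18, 2, 45, 17]
  queue [28, 46] -> pop 28, enqueue [30], visited so far: [18, 2, 45, 17, 28]
  queue [46, 30] -> pop 46, enqueue [none], visited so far: [18, 2, 45, 17, 28, 46]
  queue [30] -> pop 30, enqueue [none], visited so far: [18, 2, 45, 17, 28, 46, 30]
Result: [18, 2, 45, 17, 28, 46, 30]


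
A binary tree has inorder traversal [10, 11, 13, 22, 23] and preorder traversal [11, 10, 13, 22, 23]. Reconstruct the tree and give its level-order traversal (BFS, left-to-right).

Inorder:  [10, 11, 13, 22, 23]
Preorder: [11, 10, 13, 22, 23]
Algorithm: preorder visits root first, so consume preorder in order;
for each root, split the current inorder slice at that value into
left-subtree inorder and right-subtree inorder, then recurse.
Recursive splits:
  root=11; inorder splits into left=[10], right=[13, 22, 23]
  root=10; inorder splits into left=[], right=[]
  root=13; inorder splits into left=[], right=[22, 23]
  root=22; inorder splits into left=[], right=[23]
  root=23; inorder splits into left=[], right=[]
Reconstructed level-order: [11, 10, 13, 22, 23]


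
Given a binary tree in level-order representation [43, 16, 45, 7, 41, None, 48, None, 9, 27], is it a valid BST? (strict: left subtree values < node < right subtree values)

Level-order array: [43, 16, 45, 7, 41, None, 48, None, 9, 27]
Validate using subtree bounds (lo, hi): at each node, require lo < value < hi,
then recurse left with hi=value and right with lo=value.
Preorder trace (stopping at first violation):
  at node 43 with bounds (-inf, +inf): OK
  at node 16 with bounds (-inf, 43): OK
  at node 7 with bounds (-inf, 16): OK
  at node 9 with bounds (7, 16): OK
  at node 41 with bounds (16, 43): OK
  at node 27 with bounds (16, 41): OK
  at node 45 with bounds (43, +inf): OK
  at node 48 with bounds (45, +inf): OK
No violation found at any node.
Result: Valid BST


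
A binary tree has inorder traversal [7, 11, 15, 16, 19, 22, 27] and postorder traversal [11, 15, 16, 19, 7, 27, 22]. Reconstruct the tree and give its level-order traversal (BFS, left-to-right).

Inorder:   [7, 11, 15, 16, 19, 22, 27]
Postorder: [11, 15, 16, 19, 7, 27, 22]
Algorithm: postorder visits root last, so walk postorder right-to-left;
each value is the root of the current inorder slice — split it at that
value, recurse on the right subtree first, then the left.
Recursive splits:
  root=22; inorder splits into left=[7, 11, 15, 16, 19], right=[27]
  root=27; inorder splits into left=[], right=[]
  root=7; inorder splits into left=[], right=[11, 15, 16, 19]
  root=19; inorder splits into left=[11, 15, 16], right=[]
  root=16; inorder splits into left=[11, 15], right=[]
  root=15; inorder splits into left=[11], right=[]
  root=11; inorder splits into left=[], right=[]
Reconstructed level-order: [22, 7, 27, 19, 16, 15, 11]


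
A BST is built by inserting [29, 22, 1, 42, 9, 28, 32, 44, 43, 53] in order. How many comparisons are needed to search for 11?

Search path for 11: 29 -> 22 -> 1 -> 9
Found: False
Comparisons: 4


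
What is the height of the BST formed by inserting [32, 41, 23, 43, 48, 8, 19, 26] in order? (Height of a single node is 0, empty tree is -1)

Insertion order: [32, 41, 23, 43, 48, 8, 19, 26]
Tree (level-order array): [32, 23, 41, 8, 26, None, 43, None, 19, None, None, None, 48]
Compute height bottom-up (empty subtree = -1):
  height(19) = 1 + max(-1, -1) = 0
  height(8) = 1 + max(-1, 0) = 1
  height(26) = 1 + max(-1, -1) = 0
  height(23) = 1 + max(1, 0) = 2
  height(48) = 1 + max(-1, -1) = 0
  height(43) = 1 + max(-1, 0) = 1
  height(41) = 1 + max(-1, 1) = 2
  height(32) = 1 + max(2, 2) = 3
Height = 3


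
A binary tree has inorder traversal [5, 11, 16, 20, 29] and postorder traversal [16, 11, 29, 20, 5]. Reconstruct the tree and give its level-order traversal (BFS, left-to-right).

Inorder:   [5, 11, 16, 20, 29]
Postorder: [16, 11, 29, 20, 5]
Algorithm: postorder visits root last, so walk postorder right-to-left;
each value is the root of the current inorder slice — split it at that
value, recurse on the right subtree first, then the left.
Recursive splits:
  root=5; inorder splits into left=[], right=[11, 16, 20, 29]
  root=20; inorder splits into left=[11, 16], right=[29]
  root=29; inorder splits into left=[], right=[]
  root=11; inorder splits into left=[], right=[16]
  root=16; inorder splits into left=[], right=[]
Reconstructed level-order: [5, 20, 11, 29, 16]


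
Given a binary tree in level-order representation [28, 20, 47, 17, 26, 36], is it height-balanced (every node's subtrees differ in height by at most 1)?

Tree (level-order array): [28, 20, 47, 17, 26, 36]
Definition: a tree is height-balanced if, at every node, |h(left) - h(right)| <= 1 (empty subtree has height -1).
Bottom-up per-node check:
  node 17: h_left=-1, h_right=-1, diff=0 [OK], height=0
  node 26: h_left=-1, h_right=-1, diff=0 [OK], height=0
  node 20: h_left=0, h_right=0, diff=0 [OK], height=1
  node 36: h_left=-1, h_right=-1, diff=0 [OK], height=0
  node 47: h_left=0, h_right=-1, diff=1 [OK], height=1
  node 28: h_left=1, h_right=1, diff=0 [OK], height=2
All nodes satisfy the balance condition.
Result: Balanced


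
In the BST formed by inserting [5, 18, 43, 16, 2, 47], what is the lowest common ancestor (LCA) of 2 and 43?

Tree insertion order: [5, 18, 43, 16, 2, 47]
Tree (level-order array): [5, 2, 18, None, None, 16, 43, None, None, None, 47]
In a BST, the LCA of p=2, q=43 is the first node v on the
root-to-leaf path with p <= v <= q (go left if both < v, right if both > v).
Walk from root:
  at 5: 2 <= 5 <= 43, this is the LCA
LCA = 5


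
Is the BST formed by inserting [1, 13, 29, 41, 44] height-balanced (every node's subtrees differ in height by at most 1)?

Tree (level-order array): [1, None, 13, None, 29, None, 41, None, 44]
Definition: a tree is height-balanced if, at every node, |h(left) - h(right)| <= 1 (empty subtree has height -1).
Bottom-up per-node check:
  node 44: h_left=-1, h_right=-1, diff=0 [OK], height=0
  node 41: h_left=-1, h_right=0, diff=1 [OK], height=1
  node 29: h_left=-1, h_right=1, diff=2 [FAIL (|-1-1|=2 > 1)], height=2
  node 13: h_left=-1, h_right=2, diff=3 [FAIL (|-1-2|=3 > 1)], height=3
  node 1: h_left=-1, h_right=3, diff=4 [FAIL (|-1-3|=4 > 1)], height=4
Node 29 violates the condition: |-1 - 1| = 2 > 1.
Result: Not balanced


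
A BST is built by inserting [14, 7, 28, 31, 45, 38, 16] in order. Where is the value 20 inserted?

Starting tree (level order): [14, 7, 28, None, None, 16, 31, None, None, None, 45, 38]
Insertion path: 14 -> 28 -> 16
Result: insert 20 as right child of 16
Final tree (level order): [14, 7, 28, None, None, 16, 31, None, 20, None, 45, None, None, 38]


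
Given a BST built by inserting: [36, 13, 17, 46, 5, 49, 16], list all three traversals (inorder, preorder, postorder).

Tree insertion order: [36, 13, 17, 46, 5, 49, 16]
Tree (level-order array): [36, 13, 46, 5, 17, None, 49, None, None, 16]
Inorder (L, root, R): [5, 13, 16, 17, 36, 46, 49]
Preorder (root, L, R): [36, 13, 5, 17, 16, 46, 49]
Postorder (L, R, root): [5, 16, 17, 13, 49, 46, 36]


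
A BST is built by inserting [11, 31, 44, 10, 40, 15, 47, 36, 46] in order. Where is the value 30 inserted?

Starting tree (level order): [11, 10, 31, None, None, 15, 44, None, None, 40, 47, 36, None, 46]
Insertion path: 11 -> 31 -> 15
Result: insert 30 as right child of 15
Final tree (level order): [11, 10, 31, None, None, 15, 44, None, 30, 40, 47, None, None, 36, None, 46]


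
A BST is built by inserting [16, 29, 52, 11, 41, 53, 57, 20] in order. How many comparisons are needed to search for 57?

Search path for 57: 16 -> 29 -> 52 -> 53 -> 57
Found: True
Comparisons: 5


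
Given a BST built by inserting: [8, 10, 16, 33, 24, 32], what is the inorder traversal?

Tree insertion order: [8, 10, 16, 33, 24, 32]
Tree (level-order array): [8, None, 10, None, 16, None, 33, 24, None, None, 32]
Inorder traversal: [8, 10, 16, 24, 32, 33]


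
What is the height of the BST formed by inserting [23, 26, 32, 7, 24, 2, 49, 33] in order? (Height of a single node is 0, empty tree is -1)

Insertion order: [23, 26, 32, 7, 24, 2, 49, 33]
Tree (level-order array): [23, 7, 26, 2, None, 24, 32, None, None, None, None, None, 49, 33]
Compute height bottom-up (empty subtree = -1):
  height(2) = 1 + max(-1, -1) = 0
  height(7) = 1 + max(0, -1) = 1
  height(24) = 1 + max(-1, -1) = 0
  height(33) = 1 + max(-1, -1) = 0
  height(49) = 1 + max(0, -1) = 1
  height(32) = 1 + max(-1, 1) = 2
  height(26) = 1 + max(0, 2) = 3
  height(23) = 1 + max(1, 3) = 4
Height = 4


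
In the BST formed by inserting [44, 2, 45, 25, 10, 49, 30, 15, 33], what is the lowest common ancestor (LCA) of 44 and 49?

Tree insertion order: [44, 2, 45, 25, 10, 49, 30, 15, 33]
Tree (level-order array): [44, 2, 45, None, 25, None, 49, 10, 30, None, None, None, 15, None, 33]
In a BST, the LCA of p=44, q=49 is the first node v on the
root-to-leaf path with p <= v <= q (go left if both < v, right if both > v).
Walk from root:
  at 44: 44 <= 44 <= 49, this is the LCA
LCA = 44


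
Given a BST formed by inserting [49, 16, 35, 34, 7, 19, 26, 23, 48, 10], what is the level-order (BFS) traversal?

Tree insertion order: [49, 16, 35, 34, 7, 19, 26, 23, 48, 10]
Tree (level-order array): [49, 16, None, 7, 35, None, 10, 34, 48, None, None, 19, None, None, None, None, 26, 23]
BFS from the root, enqueuing left then right child of each popped node:
  queue [49] -> pop 49, enqueue [16], visited so far: [49]
  queue [16] -> pop 16, enqueue [7, 35], visited so far: [49, 16]
  queue [7, 35] -> pop 7, enqueue [10], visited so far: [49, 16, 7]
  queue [35, 10] -> pop 35, enqueue [34, 48], visited so far: [49, 16, 7, 35]
  queue [10, 34, 48] -> pop 10, enqueue [none], visited so far: [49, 16, 7, 35, 10]
  queue [34, 48] -> pop 34, enqueue [19], visited so far: [49, 16, 7, 35, 10, 34]
  queue [48, 19] -> pop 48, enqueue [none], visited so far: [49, 16, 7, 35, 10, 34, 48]
  queue [19] -> pop 19, enqueue [26], visited so far: [49, 16, 7, 35, 10, 34, 48, 19]
  queue [26] -> pop 26, enqueue [23], visited so far: [49, 16, 7, 35, 10, 34, 48, 19, 26]
  queue [23] -> pop 23, enqueue [none], visited so far: [49, 16, 7, 35, 10, 34, 48, 19, 26, 23]
Result: [49, 16, 7, 35, 10, 34, 48, 19, 26, 23]


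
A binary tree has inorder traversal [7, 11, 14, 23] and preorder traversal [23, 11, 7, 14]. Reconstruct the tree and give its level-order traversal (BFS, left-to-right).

Inorder:  [7, 11, 14, 23]
Preorder: [23, 11, 7, 14]
Algorithm: preorder visits root first, so consume preorder in order;
for each root, split the current inorder slice at that value into
left-subtree inorder and right-subtree inorder, then recurse.
Recursive splits:
  root=23; inorder splits into left=[7, 11, 14], right=[]
  root=11; inorder splits into left=[7], right=[14]
  root=7; inorder splits into left=[], right=[]
  root=14; inorder splits into left=[], right=[]
Reconstructed level-order: [23, 11, 7, 14]


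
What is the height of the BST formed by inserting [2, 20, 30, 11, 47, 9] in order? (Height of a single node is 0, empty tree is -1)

Insertion order: [2, 20, 30, 11, 47, 9]
Tree (level-order array): [2, None, 20, 11, 30, 9, None, None, 47]
Compute height bottom-up (empty subtree = -1):
  height(9) = 1 + max(-1, -1) = 0
  height(11) = 1 + max(0, -1) = 1
  height(47) = 1 + max(-1, -1) = 0
  height(30) = 1 + max(-1, 0) = 1
  height(20) = 1 + max(1, 1) = 2
  height(2) = 1 + max(-1, 2) = 3
Height = 3


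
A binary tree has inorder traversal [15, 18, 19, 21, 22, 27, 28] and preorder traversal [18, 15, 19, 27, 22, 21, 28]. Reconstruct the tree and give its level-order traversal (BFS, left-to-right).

Inorder:  [15, 18, 19, 21, 22, 27, 28]
Preorder: [18, 15, 19, 27, 22, 21, 28]
Algorithm: preorder visits root first, so consume preorder in order;
for each root, split the current inorder slice at that value into
left-subtree inorder and right-subtree inorder, then recurse.
Recursive splits:
  root=18; inorder splits into left=[15], right=[19, 21, 22, 27, 28]
  root=15; inorder splits into left=[], right=[]
  root=19; inorder splits into left=[], right=[21, 22, 27, 28]
  root=27; inorder splits into left=[21, 22], right=[28]
  root=22; inorder splits into left=[21], right=[]
  root=21; inorder splits into left=[], right=[]
  root=28; inorder splits into left=[], right=[]
Reconstructed level-order: [18, 15, 19, 27, 22, 28, 21]


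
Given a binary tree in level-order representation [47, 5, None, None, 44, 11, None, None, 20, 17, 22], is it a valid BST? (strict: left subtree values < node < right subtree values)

Level-order array: [47, 5, None, None, 44, 11, None, None, 20, 17, 22]
Validate using subtree bounds (lo, hi): at each node, require lo < value < hi,
then recurse left with hi=value and right with lo=value.
Preorder trace (stopping at first violation):
  at node 47 with bounds (-inf, +inf): OK
  at node 5 with bounds (-inf, 47): OK
  at node 44 with bounds (5, 47): OK
  at node 11 with bounds (5, 44): OK
  at node 20 with bounds (11, 44): OK
  at node 17 with bounds (11, 20): OK
  at node 22 with bounds (20, 44): OK
No violation found at any node.
Result: Valid BST


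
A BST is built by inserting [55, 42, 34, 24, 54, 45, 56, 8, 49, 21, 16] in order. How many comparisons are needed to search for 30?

Search path for 30: 55 -> 42 -> 34 -> 24
Found: False
Comparisons: 4


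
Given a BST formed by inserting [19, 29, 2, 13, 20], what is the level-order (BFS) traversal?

Tree insertion order: [19, 29, 2, 13, 20]
Tree (level-order array): [19, 2, 29, None, 13, 20]
BFS from the root, enqueuing left then right child of each popped node:
  queue [19] -> pop 19, enqueue [2, 29], visited so far: [19]
  queue [2, 29] -> pop 2, enqueue [13], visited so far: [19, 2]
  queue [29, 13] -> pop 29, enqueue [20], visited so far: [19, 2, 29]
  queue [13, 20] -> pop 13, enqueue [none], visited so far: [19, 2, 29, 13]
  queue [20] -> pop 20, enqueue [none], visited so far: [19, 2, 29, 13, 20]
Result: [19, 2, 29, 13, 20]


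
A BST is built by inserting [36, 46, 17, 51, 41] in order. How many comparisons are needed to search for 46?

Search path for 46: 36 -> 46
Found: True
Comparisons: 2


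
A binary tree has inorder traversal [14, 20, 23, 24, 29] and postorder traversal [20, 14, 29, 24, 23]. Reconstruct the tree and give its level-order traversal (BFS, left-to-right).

Inorder:   [14, 20, 23, 24, 29]
Postorder: [20, 14, 29, 24, 23]
Algorithm: postorder visits root last, so walk postorder right-to-left;
each value is the root of the current inorder slice — split it at that
value, recurse on the right subtree first, then the left.
Recursive splits:
  root=23; inorder splits into left=[14, 20], right=[24, 29]
  root=24; inorder splits into left=[], right=[29]
  root=29; inorder splits into left=[], right=[]
  root=14; inorder splits into left=[], right=[20]
  root=20; inorder splits into left=[], right=[]
Reconstructed level-order: [23, 14, 24, 20, 29]


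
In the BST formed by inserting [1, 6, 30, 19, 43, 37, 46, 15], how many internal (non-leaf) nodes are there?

Tree built from: [1, 6, 30, 19, 43, 37, 46, 15]
Tree (level-order array): [1, None, 6, None, 30, 19, 43, 15, None, 37, 46]
Rule: An internal node has at least one child.
Per-node child counts:
  node 1: 1 child(ren)
  node 6: 1 child(ren)
  node 30: 2 child(ren)
  node 19: 1 child(ren)
  node 15: 0 child(ren)
  node 43: 2 child(ren)
  node 37: 0 child(ren)
  node 46: 0 child(ren)
Matching nodes: [1, 6, 30, 19, 43]
Count of internal (non-leaf) nodes: 5


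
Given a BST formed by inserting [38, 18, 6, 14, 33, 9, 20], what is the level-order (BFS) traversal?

Tree insertion order: [38, 18, 6, 14, 33, 9, 20]
Tree (level-order array): [38, 18, None, 6, 33, None, 14, 20, None, 9]
BFS from the root, enqueuing left then right child of each popped node:
  queue [38] -> pop 38, enqueue [18], visited so far: [38]
  queue [18] -> pop 18, enqueue [6, 33], visited so far: [38, 18]
  queue [6, 33] -> pop 6, enqueue [14], visited so far: [38, 18, 6]
  queue [33, 14] -> pop 33, enqueue [20], visited so far: [38, 18, 6, 33]
  queue [14, 20] -> pop 14, enqueue [9], visited so far: [38, 18, 6, 33, 14]
  queue [20, 9] -> pop 20, enqueue [none], visited so far: [38, 18, 6, 33, 14, 20]
  queue [9] -> pop 9, enqueue [none], visited so far: [38, 18, 6, 33, 14, 20, 9]
Result: [38, 18, 6, 33, 14, 20, 9]


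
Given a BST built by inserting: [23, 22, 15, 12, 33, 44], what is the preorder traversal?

Tree insertion order: [23, 22, 15, 12, 33, 44]
Tree (level-order array): [23, 22, 33, 15, None, None, 44, 12]
Preorder traversal: [23, 22, 15, 12, 33, 44]


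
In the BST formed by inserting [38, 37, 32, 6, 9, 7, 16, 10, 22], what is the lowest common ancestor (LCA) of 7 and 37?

Tree insertion order: [38, 37, 32, 6, 9, 7, 16, 10, 22]
Tree (level-order array): [38, 37, None, 32, None, 6, None, None, 9, 7, 16, None, None, 10, 22]
In a BST, the LCA of p=7, q=37 is the first node v on the
root-to-leaf path with p <= v <= q (go left if both < v, right if both > v).
Walk from root:
  at 38: both 7 and 37 < 38, go left
  at 37: 7 <= 37 <= 37, this is the LCA
LCA = 37


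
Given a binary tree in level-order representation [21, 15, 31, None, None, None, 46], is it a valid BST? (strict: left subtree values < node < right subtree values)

Level-order array: [21, 15, 31, None, None, None, 46]
Validate using subtree bounds (lo, hi): at each node, require lo < value < hi,
then recurse left with hi=value and right with lo=value.
Preorder trace (stopping at first violation):
  at node 21 with bounds (-inf, +inf): OK
  at node 15 with bounds (-inf, 21): OK
  at node 31 with bounds (21, +inf): OK
  at node 46 with bounds (31, +inf): OK
No violation found at any node.
Result: Valid BST


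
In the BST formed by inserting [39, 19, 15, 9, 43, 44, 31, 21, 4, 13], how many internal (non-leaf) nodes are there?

Tree built from: [39, 19, 15, 9, 43, 44, 31, 21, 4, 13]
Tree (level-order array): [39, 19, 43, 15, 31, None, 44, 9, None, 21, None, None, None, 4, 13]
Rule: An internal node has at least one child.
Per-node child counts:
  node 39: 2 child(ren)
  node 19: 2 child(ren)
  node 15: 1 child(ren)
  node 9: 2 child(ren)
  node 4: 0 child(ren)
  node 13: 0 child(ren)
  node 31: 1 child(ren)
  node 21: 0 child(ren)
  node 43: 1 child(ren)
  node 44: 0 child(ren)
Matching nodes: [39, 19, 15, 9, 31, 43]
Count of internal (non-leaf) nodes: 6


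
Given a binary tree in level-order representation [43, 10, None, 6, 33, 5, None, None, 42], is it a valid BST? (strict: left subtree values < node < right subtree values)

Level-order array: [43, 10, None, 6, 33, 5, None, None, 42]
Validate using subtree bounds (lo, hi): at each node, require lo < value < hi,
then recurse left with hi=value and right with lo=value.
Preorder trace (stopping at first violation):
  at node 43 with bounds (-inf, +inf): OK
  at node 10 with bounds (-inf, 43): OK
  at node 6 with bounds (-inf, 10): OK
  at node 5 with bounds (-inf, 6): OK
  at node 33 with bounds (10, 43): OK
  at node 42 with bounds (33, 43): OK
No violation found at any node.
Result: Valid BST


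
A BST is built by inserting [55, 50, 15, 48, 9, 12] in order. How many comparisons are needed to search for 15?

Search path for 15: 55 -> 50 -> 15
Found: True
Comparisons: 3


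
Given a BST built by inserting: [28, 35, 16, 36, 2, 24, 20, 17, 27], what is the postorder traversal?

Tree insertion order: [28, 35, 16, 36, 2, 24, 20, 17, 27]
Tree (level-order array): [28, 16, 35, 2, 24, None, 36, None, None, 20, 27, None, None, 17]
Postorder traversal: [2, 17, 20, 27, 24, 16, 36, 35, 28]


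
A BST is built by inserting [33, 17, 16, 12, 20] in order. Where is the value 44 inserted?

Starting tree (level order): [33, 17, None, 16, 20, 12]
Insertion path: 33
Result: insert 44 as right child of 33
Final tree (level order): [33, 17, 44, 16, 20, None, None, 12]


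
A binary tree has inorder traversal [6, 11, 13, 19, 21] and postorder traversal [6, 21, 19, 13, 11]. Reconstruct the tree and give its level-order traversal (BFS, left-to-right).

Inorder:   [6, 11, 13, 19, 21]
Postorder: [6, 21, 19, 13, 11]
Algorithm: postorder visits root last, so walk postorder right-to-left;
each value is the root of the current inorder slice — split it at that
value, recurse on the right subtree first, then the left.
Recursive splits:
  root=11; inorder splits into left=[6], right=[13, 19, 21]
  root=13; inorder splits into left=[], right=[19, 21]
  root=19; inorder splits into left=[], right=[21]
  root=21; inorder splits into left=[], right=[]
  root=6; inorder splits into left=[], right=[]
Reconstructed level-order: [11, 6, 13, 19, 21]


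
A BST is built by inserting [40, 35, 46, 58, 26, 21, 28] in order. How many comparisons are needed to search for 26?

Search path for 26: 40 -> 35 -> 26
Found: True
Comparisons: 3


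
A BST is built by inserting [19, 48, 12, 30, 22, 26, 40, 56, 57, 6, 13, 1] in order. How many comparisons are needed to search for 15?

Search path for 15: 19 -> 12 -> 13
Found: False
Comparisons: 3


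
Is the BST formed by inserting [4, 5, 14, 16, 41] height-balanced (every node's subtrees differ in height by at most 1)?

Tree (level-order array): [4, None, 5, None, 14, None, 16, None, 41]
Definition: a tree is height-balanced if, at every node, |h(left) - h(right)| <= 1 (empty subtree has height -1).
Bottom-up per-node check:
  node 41: h_left=-1, h_right=-1, diff=0 [OK], height=0
  node 16: h_left=-1, h_right=0, diff=1 [OK], height=1
  node 14: h_left=-1, h_right=1, diff=2 [FAIL (|-1-1|=2 > 1)], height=2
  node 5: h_left=-1, h_right=2, diff=3 [FAIL (|-1-2|=3 > 1)], height=3
  node 4: h_left=-1, h_right=3, diff=4 [FAIL (|-1-3|=4 > 1)], height=4
Node 14 violates the condition: |-1 - 1| = 2 > 1.
Result: Not balanced


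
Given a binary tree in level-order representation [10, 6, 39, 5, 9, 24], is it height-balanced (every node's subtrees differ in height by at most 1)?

Tree (level-order array): [10, 6, 39, 5, 9, 24]
Definition: a tree is height-balanced if, at every node, |h(left) - h(right)| <= 1 (empty subtree has height -1).
Bottom-up per-node check:
  node 5: h_left=-1, h_right=-1, diff=0 [OK], height=0
  node 9: h_left=-1, h_right=-1, diff=0 [OK], height=0
  node 6: h_left=0, h_right=0, diff=0 [OK], height=1
  node 24: h_left=-1, h_right=-1, diff=0 [OK], height=0
  node 39: h_left=0, h_right=-1, diff=1 [OK], height=1
  node 10: h_left=1, h_right=1, diff=0 [OK], height=2
All nodes satisfy the balance condition.
Result: Balanced


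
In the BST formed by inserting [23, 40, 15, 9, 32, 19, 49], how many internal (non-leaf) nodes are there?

Tree built from: [23, 40, 15, 9, 32, 19, 49]
Tree (level-order array): [23, 15, 40, 9, 19, 32, 49]
Rule: An internal node has at least one child.
Per-node child counts:
  node 23: 2 child(ren)
  node 15: 2 child(ren)
  node 9: 0 child(ren)
  node 19: 0 child(ren)
  node 40: 2 child(ren)
  node 32: 0 child(ren)
  node 49: 0 child(ren)
Matching nodes: [23, 15, 40]
Count of internal (non-leaf) nodes: 3


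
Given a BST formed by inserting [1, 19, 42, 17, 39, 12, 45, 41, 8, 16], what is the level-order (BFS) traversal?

Tree insertion order: [1, 19, 42, 17, 39, 12, 45, 41, 8, 16]
Tree (level-order array): [1, None, 19, 17, 42, 12, None, 39, 45, 8, 16, None, 41]
BFS from the root, enqueuing left then right child of each popped node:
  queue [1] -> pop 1, enqueue [19], visited so far: [1]
  queue [19] -> pop 19, enqueue [17, 42], visited so far: [1, 19]
  queue [17, 42] -> pop 17, enqueue [12], visited so far: [1, 19, 17]
  queue [42, 12] -> pop 42, enqueue [39, 45], visited so far: [1, 19, 17, 42]
  queue [12, 39, 45] -> pop 12, enqueue [8, 16], visited so far: [1, 19, 17, 42, 12]
  queue [39, 45, 8, 16] -> pop 39, enqueue [41], visited so far: [1, 19, 17, 42, 12, 39]
  queue [45, 8, 16, 41] -> pop 45, enqueue [none], visited so far: [1, 19, 17, 42, 12, 39, 45]
  queue [8, 16, 41] -> pop 8, enqueue [none], visited so far: [1, 19, 17, 42, 12, 39, 45, 8]
  queue [16, 41] -> pop 16, enqueue [none], visited so far: [1, 19, 17, 42, 12, 39, 45, 8, 16]
  queue [41] -> pop 41, enqueue [none], visited so far: [1, 19, 17, 42, 12, 39, 45, 8, 16, 41]
Result: [1, 19, 17, 42, 12, 39, 45, 8, 16, 41]


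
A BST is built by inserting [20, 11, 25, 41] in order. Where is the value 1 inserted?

Starting tree (level order): [20, 11, 25, None, None, None, 41]
Insertion path: 20 -> 11
Result: insert 1 as left child of 11
Final tree (level order): [20, 11, 25, 1, None, None, 41]


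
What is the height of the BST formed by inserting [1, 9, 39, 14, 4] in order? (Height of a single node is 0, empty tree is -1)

Insertion order: [1, 9, 39, 14, 4]
Tree (level-order array): [1, None, 9, 4, 39, None, None, 14]
Compute height bottom-up (empty subtree = -1):
  height(4) = 1 + max(-1, -1) = 0
  height(14) = 1 + max(-1, -1) = 0
  height(39) = 1 + max(0, -1) = 1
  height(9) = 1 + max(0, 1) = 2
  height(1) = 1 + max(-1, 2) = 3
Height = 3


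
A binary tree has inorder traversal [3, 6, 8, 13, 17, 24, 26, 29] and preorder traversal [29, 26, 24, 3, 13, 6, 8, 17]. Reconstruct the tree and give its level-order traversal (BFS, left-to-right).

Inorder:  [3, 6, 8, 13, 17, 24, 26, 29]
Preorder: [29, 26, 24, 3, 13, 6, 8, 17]
Algorithm: preorder visits root first, so consume preorder in order;
for each root, split the current inorder slice at that value into
left-subtree inorder and right-subtree inorder, then recurse.
Recursive splits:
  root=29; inorder splits into left=[3, 6, 8, 13, 17, 24, 26], right=[]
  root=26; inorder splits into left=[3, 6, 8, 13, 17, 24], right=[]
  root=24; inorder splits into left=[3, 6, 8, 13, 17], right=[]
  root=3; inorder splits into left=[], right=[6, 8, 13, 17]
  root=13; inorder splits into left=[6, 8], right=[17]
  root=6; inorder splits into left=[], right=[8]
  root=8; inorder splits into left=[], right=[]
  root=17; inorder splits into left=[], right=[]
Reconstructed level-order: [29, 26, 24, 3, 13, 6, 17, 8]


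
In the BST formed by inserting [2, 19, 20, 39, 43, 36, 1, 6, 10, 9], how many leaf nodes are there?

Tree built from: [2, 19, 20, 39, 43, 36, 1, 6, 10, 9]
Tree (level-order array): [2, 1, 19, None, None, 6, 20, None, 10, None, 39, 9, None, 36, 43]
Rule: A leaf has 0 children.
Per-node child counts:
  node 2: 2 child(ren)
  node 1: 0 child(ren)
  node 19: 2 child(ren)
  node 6: 1 child(ren)
  node 10: 1 child(ren)
  node 9: 0 child(ren)
  node 20: 1 child(ren)
  node 39: 2 child(ren)
  node 36: 0 child(ren)
  node 43: 0 child(ren)
Matching nodes: [1, 9, 36, 43]
Count of leaf nodes: 4
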